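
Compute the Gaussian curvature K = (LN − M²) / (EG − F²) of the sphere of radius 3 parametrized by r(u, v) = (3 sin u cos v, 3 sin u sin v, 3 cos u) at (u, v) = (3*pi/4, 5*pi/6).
K = 1/9

Coefficients of the first fundamental form: E = 9, F = 0, G = 9*sin(u)^2.
Coefficients of the second fundamental form: L = -3*sin(u)/Abs(sin(u)), M = 0, N = -3*sin(u)^3/Abs(sin(u)).
Assemble K = (LN − M²)/(EG − F²) = 1/9. At (u, v) = (3*pi/4, 5*pi/6): K = 1/9.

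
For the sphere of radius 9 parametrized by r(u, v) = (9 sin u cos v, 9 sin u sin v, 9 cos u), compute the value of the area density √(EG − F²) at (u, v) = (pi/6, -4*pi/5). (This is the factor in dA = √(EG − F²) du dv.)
√(EG − F²)|_{(pi/6, -4*pi/5)} = 81/2

E = 81, F = 0, G = 81*sin(u)^2, so EG − F² = 6561*sin(u)^2. Taking the positive square root: √(EG − F²) = 81*Abs(sin(u)). At (u, v) = (pi/6, -4*pi/5): 81/2.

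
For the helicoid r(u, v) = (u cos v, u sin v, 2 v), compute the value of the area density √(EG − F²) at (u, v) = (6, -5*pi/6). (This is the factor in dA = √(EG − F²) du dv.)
√(EG − F²)|_{(6, -5*pi/6)} = 2*sqrt(10)

E = 1, F = 0, G = u^2 + 4, so EG − F² = u^2 + 4. Taking the positive square root: √(EG − F²) = sqrt(u^2 + 4). At (u, v) = (6, -5*pi/6): 2*sqrt(10).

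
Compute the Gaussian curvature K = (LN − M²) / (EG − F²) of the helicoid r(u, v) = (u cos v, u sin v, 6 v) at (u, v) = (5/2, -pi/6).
K = -576/28561

Coefficients of the first fundamental form: E = 1, F = 0, G = u^2 + 36.
Coefficients of the second fundamental form: L = 0, M = -6/sqrt(u^2 + 36), N = 0.
Assemble K = (LN − M²)/(EG − F²) = -36/(u^2 + 36)^2. At (u, v) = (5/2, -pi/6): K = -576/28561.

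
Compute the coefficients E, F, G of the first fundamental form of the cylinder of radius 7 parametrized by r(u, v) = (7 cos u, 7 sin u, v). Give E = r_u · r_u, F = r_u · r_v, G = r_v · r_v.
E = 49;  F = 0;  G = 1

Compute partials: r_u = (-7*sin(u), 7*cos(u), 0), r_v = (0, 0, 1). Then
  E = r_u · r_u = 49,
  F = r_u · r_v = 0,
  G = r_v · r_v = 1.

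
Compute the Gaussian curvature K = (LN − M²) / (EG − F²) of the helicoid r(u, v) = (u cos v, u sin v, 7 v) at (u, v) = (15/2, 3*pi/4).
K = -784/177241

Coefficients of the first fundamental form: E = 1, F = 0, G = u^2 + 49.
Coefficients of the second fundamental form: L = 0, M = -7/sqrt(u^2 + 49), N = 0.
Assemble K = (LN − M²)/(EG − F²) = -49/(u^2 + 49)^2. At (u, v) = (15/2, 3*pi/4): K = -784/177241.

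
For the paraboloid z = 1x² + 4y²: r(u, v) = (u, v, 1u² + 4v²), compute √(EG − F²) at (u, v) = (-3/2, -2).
√(EG − F²)|_{(-3/2, -2)} = sqrt(266)

E = 4*u^2 + 1, F = 16*u*v, G = 64*v^2 + 1; EG − F² = 4*u^2 + 64*v^2 + 1; √(EG − F²) = sqrt(4*u^2 + 64*v^2 + 1). At the given point: sqrt(266).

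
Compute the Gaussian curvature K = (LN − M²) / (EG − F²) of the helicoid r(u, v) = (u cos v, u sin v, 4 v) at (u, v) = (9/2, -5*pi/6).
K = -256/21025

Coefficients of the first fundamental form: E = 1, F = 0, G = u^2 + 16.
Coefficients of the second fundamental form: L = 0, M = -4/sqrt(u^2 + 16), N = 0.
Assemble K = (LN − M²)/(EG − F²) = -16/(u^2 + 16)^2. At (u, v) = (9/2, -5*pi/6): K = -256/21025.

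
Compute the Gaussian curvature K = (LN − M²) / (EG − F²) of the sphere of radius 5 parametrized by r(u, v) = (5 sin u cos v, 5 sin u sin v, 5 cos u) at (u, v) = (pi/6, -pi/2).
K = 1/25

Coefficients of the first fundamental form: E = 25, F = 0, G = 25*sin(u)^2.
Coefficients of the second fundamental form: L = -5*sin(u)/Abs(sin(u)), M = 0, N = -5*sin(u)^3/Abs(sin(u)).
Assemble K = (LN − M²)/(EG − F²) = 1/25. At (u, v) = (pi/6, -pi/2): K = 1/25.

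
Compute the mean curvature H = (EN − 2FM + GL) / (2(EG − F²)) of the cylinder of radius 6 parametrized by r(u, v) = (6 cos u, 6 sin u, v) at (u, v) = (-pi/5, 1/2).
H = -1/12

With E = 36, F = 0, G = 1, L = -6, M = 0, N = 0, assemble
  H = (EN − 2FM + GL) / (2(EG − F²)) = -1/12.
At (u, v) = (-pi/5, 1/2): H = -1/12.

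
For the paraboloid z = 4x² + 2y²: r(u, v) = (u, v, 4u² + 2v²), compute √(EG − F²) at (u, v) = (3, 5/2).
√(EG − F²)|_{(3, 5/2)} = sqrt(677)

E = 64*u^2 + 1, F = 32*u*v, G = 16*v^2 + 1; EG − F² = 64*u^2 + 16*v^2 + 1; √(EG − F²) = sqrt(64*u^2 + 16*v^2 + 1). At the given point: sqrt(677).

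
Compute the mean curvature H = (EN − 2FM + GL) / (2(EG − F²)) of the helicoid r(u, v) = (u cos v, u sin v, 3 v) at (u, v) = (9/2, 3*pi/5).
H = 0

With E = 1, F = 0, G = u^2 + 9, L = 0, M = -3/sqrt(u^2 + 9), N = 0, assemble
  H = (EN − 2FM + GL) / (2(EG − F²)) = 0.
At (u, v) = (9/2, 3*pi/5): H = 0.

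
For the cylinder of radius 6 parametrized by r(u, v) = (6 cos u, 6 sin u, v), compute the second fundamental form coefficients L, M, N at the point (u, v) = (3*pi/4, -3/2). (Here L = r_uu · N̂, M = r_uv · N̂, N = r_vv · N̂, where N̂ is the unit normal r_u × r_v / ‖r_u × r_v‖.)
L = -6;  M = 0;  N = 0

Compute the unit normal N̂(u, v) = (cos(u), sin(u), 0), and the second partials r_uu, r_uv, r_vv. Take dot products:
  L(u, v) = r_uu · N̂ = -6,
  M(u, v) = r_uv · N̂ = 0,
  N(u, v) = r_vv · N̂ = 0.
Evaluating at (u, v) = (3*pi/4, -3/2):
  L = -6, M = 0, N = 0.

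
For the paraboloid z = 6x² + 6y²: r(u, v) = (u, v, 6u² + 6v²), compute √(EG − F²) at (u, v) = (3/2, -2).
√(EG − F²)|_{(3/2, -2)} = sqrt(901)

E = 144*u^2 + 1, F = 144*u*v, G = 144*v^2 + 1; EG − F² = 144*u^2 + 144*v^2 + 1; √(EG − F²) = sqrt(144*u^2 + 144*v^2 + 1). At the given point: sqrt(901).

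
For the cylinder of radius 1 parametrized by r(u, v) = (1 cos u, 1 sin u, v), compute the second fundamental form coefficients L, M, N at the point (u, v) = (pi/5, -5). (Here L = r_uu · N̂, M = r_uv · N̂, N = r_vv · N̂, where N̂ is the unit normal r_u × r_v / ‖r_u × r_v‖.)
L = -1;  M = 0;  N = 0

Compute the unit normal N̂(u, v) = (cos(u), sin(u), 0), and the second partials r_uu, r_uv, r_vv. Take dot products:
  L(u, v) = r_uu · N̂ = -1,
  M(u, v) = r_uv · N̂ = 0,
  N(u, v) = r_vv · N̂ = 0.
Evaluating at (u, v) = (pi/5, -5):
  L = -1, M = 0, N = 0.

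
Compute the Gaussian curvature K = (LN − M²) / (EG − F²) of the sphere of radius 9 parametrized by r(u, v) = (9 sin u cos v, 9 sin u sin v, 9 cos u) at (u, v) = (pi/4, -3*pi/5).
K = 1/81

Coefficients of the first fundamental form: E = 81, F = 0, G = 81*sin(u)^2.
Coefficients of the second fundamental form: L = -9*sin(u)/Abs(sin(u)), M = 0, N = -9*sin(u)^3/Abs(sin(u)).
Assemble K = (LN − M²)/(EG − F²) = 1/81. At (u, v) = (pi/4, -3*pi/5): K = 1/81.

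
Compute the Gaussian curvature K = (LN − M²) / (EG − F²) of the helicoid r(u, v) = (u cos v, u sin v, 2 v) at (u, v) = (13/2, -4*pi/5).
K = -64/34225

Coefficients of the first fundamental form: E = 1, F = 0, G = u^2 + 4.
Coefficients of the second fundamental form: L = 0, M = -2/sqrt(u^2 + 4), N = 0.
Assemble K = (LN − M²)/(EG − F²) = -4/(u^2 + 4)^2. At (u, v) = (13/2, -4*pi/5): K = -64/34225.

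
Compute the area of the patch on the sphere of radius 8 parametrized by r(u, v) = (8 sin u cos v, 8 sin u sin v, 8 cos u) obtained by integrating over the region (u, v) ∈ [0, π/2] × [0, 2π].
Area = 128*pi

Area = ∫∫ √(EG − F²) du dv with √(EG − F²) = 64*Abs(sin(u)). Integrating over [0, π/2] × [0, 2π] gives 128*pi.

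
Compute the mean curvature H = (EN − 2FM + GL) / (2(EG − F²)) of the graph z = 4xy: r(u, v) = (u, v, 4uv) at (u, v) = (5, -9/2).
H = 288*sqrt(29)/21025

With E = 16*v^2 + 1, F = 16*u*v, G = 16*u^2 + 1, L = 0, M = 4/sqrt(16*u^2 + 16*v^2 + 1), N = 0, assemble
  H = (EN − 2FM + GL) / (2(EG − F²)) = -64*u*v/(16*u^2 + 16*v^2 + 1)^(3/2).
At (u, v) = (5, -9/2): H = 288*sqrt(29)/21025.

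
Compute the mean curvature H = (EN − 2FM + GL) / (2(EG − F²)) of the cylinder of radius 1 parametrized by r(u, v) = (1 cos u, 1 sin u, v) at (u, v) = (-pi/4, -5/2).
H = -1/2

With E = 1, F = 0, G = 1, L = -1, M = 0, N = 0, assemble
  H = (EN − 2FM + GL) / (2(EG − F²)) = -1/2.
At (u, v) = (-pi/4, -5/2): H = -1/2.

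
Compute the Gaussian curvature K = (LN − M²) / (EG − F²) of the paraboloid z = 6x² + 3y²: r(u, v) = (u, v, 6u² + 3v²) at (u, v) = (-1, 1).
K = 72/32761

Coefficients of the first fundamental form: E = 144*u^2 + 1, F = 72*u*v, G = 36*v^2 + 1.
Coefficients of the second fundamental form: L = 12/sqrt(144*u^2 + 36*v^2 + 1), M = 0, N = 6/sqrt(144*u^2 + 36*v^2 + 1).
Assemble K = (LN − M²)/(EG − F²) = 72/(20736*u^4 + 10368*u^2*v^2 + 288*u^2 + 1296*v^4 + 72*v^2 + 1). At (u, v) = (-1, 1): K = 72/32761.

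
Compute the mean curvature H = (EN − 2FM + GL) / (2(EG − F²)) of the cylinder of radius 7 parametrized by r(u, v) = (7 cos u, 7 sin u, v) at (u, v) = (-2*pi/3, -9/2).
H = -1/14

With E = 49, F = 0, G = 1, L = -7, M = 0, N = 0, assemble
  H = (EN − 2FM + GL) / (2(EG − F²)) = -1/14.
At (u, v) = (-2*pi/3, -9/2): H = -1/14.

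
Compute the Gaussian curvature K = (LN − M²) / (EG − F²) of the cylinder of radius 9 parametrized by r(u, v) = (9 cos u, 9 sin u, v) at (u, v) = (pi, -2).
K = 0

Coefficients of the first fundamental form: E = 81, F = 0, G = 1.
Coefficients of the second fundamental form: L = -9, M = 0, N = 0.
Assemble K = (LN − M²)/(EG − F²) = 0. At (u, v) = (pi, -2): K = 0.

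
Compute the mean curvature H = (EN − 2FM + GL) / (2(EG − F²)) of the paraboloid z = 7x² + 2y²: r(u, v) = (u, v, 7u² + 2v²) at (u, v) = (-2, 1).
H = 563*sqrt(89)/71289

With E = 196*u^2 + 1, F = 56*u*v, G = 16*v^2 + 1, L = 14/sqrt(196*u^2 + 16*v^2 + 1), M = 0, N = 4/sqrt(196*u^2 + 16*v^2 + 1), assemble
  H = (EN − 2FM + GL) / (2(EG − F²)) = (392*u^2 + 112*v^2 + 9)/(196*u^2 + 16*v^2 + 1)^(3/2).
At (u, v) = (-2, 1): H = 563*sqrt(89)/71289.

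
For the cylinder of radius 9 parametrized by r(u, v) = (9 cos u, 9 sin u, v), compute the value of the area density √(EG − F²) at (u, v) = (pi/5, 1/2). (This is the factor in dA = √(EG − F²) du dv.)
√(EG − F²)|_{(pi/5, 1/2)} = 9

E = 81, F = 0, G = 1, so EG − F² = 81. Taking the positive square root: √(EG − F²) = 9. At (u, v) = (pi/5, 1/2): 9.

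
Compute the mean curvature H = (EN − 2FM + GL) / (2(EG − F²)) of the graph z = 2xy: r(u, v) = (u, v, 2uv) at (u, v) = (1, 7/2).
H = -7*sqrt(6)/243

With E = 4*v^2 + 1, F = 4*u*v, G = 4*u^2 + 1, L = 0, M = 2/sqrt(4*u^2 + 4*v^2 + 1), N = 0, assemble
  H = (EN − 2FM + GL) / (2(EG − F²)) = -8*u*v/(4*u^2 + 4*v^2 + 1)^(3/2).
At (u, v) = (1, 7/2): H = -7*sqrt(6)/243.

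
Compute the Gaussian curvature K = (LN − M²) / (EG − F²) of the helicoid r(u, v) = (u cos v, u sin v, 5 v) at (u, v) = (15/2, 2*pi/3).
K = -16/4225

Coefficients of the first fundamental form: E = 1, F = 0, G = u^2 + 25.
Coefficients of the second fundamental form: L = 0, M = -5/sqrt(u^2 + 25), N = 0.
Assemble K = (LN − M²)/(EG − F²) = -25/(u^2 + 25)^2. At (u, v) = (15/2, 2*pi/3): K = -16/4225.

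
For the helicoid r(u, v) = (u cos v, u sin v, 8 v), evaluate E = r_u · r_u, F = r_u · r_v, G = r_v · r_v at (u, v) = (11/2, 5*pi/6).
E = 1;  F = 0;  G = 377/4

Partials: r_u = (cos(v), sin(v), 0), r_v = (-u*sin(v), u*cos(v), 8). As functions of (u, v):
  E = r_u · r_u = 1,
  F = r_u · r_v = 0,
  G = r_v · r_v = u^2 + 64.
Evaluating at (u, v) = (11/2, 5*pi/6): E = 1, F = 0, G = 377/4.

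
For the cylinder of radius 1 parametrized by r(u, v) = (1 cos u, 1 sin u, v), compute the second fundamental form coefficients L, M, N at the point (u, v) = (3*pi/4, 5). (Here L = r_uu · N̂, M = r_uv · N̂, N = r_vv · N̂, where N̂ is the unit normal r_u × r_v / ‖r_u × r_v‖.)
L = -1;  M = 0;  N = 0

Compute the unit normal N̂(u, v) = (cos(u), sin(u), 0), and the second partials r_uu, r_uv, r_vv. Take dot products:
  L(u, v) = r_uu · N̂ = -1,
  M(u, v) = r_uv · N̂ = 0,
  N(u, v) = r_vv · N̂ = 0.
Evaluating at (u, v) = (3*pi/4, 5):
  L = -1, M = 0, N = 0.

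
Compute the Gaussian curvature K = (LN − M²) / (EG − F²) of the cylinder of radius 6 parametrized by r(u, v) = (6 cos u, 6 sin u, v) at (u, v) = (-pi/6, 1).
K = 0

Coefficients of the first fundamental form: E = 36, F = 0, G = 1.
Coefficients of the second fundamental form: L = -6, M = 0, N = 0.
Assemble K = (LN − M²)/(EG − F²) = 0. At (u, v) = (-pi/6, 1): K = 0.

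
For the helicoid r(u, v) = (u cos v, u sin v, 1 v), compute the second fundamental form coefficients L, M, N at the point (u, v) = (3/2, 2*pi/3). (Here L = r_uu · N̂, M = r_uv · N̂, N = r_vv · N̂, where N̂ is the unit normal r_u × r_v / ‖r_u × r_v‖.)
L = 0;  M = -2*sqrt(13)/13;  N = 0

Compute the unit normal N̂(u, v) = (sin(v)/sqrt(u^2 + 1), -cos(v)/sqrt(u^2 + 1), u/sqrt(u^2 + 1)), and the second partials r_uu, r_uv, r_vv. Take dot products:
  L(u, v) = r_uu · N̂ = 0,
  M(u, v) = r_uv · N̂ = -1/sqrt(u^2 + 1),
  N(u, v) = r_vv · N̂ = 0.
Evaluating at (u, v) = (3/2, 2*pi/3):
  L = 0, M = -2*sqrt(13)/13, N = 0.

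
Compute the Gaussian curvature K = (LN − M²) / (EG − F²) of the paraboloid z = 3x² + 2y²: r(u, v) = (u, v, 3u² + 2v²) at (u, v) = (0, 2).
K = 24/4225

Coefficients of the first fundamental form: E = 36*u^2 + 1, F = 24*u*v, G = 16*v^2 + 1.
Coefficients of the second fundamental form: L = 6/sqrt(36*u^2 + 16*v^2 + 1), M = 0, N = 4/sqrt(36*u^2 + 16*v^2 + 1).
Assemble K = (LN − M²)/(EG − F²) = 24/(1296*u^4 + 1152*u^2*v^2 + 72*u^2 + 256*v^4 + 32*v^2 + 1). At (u, v) = (0, 2): K = 24/4225.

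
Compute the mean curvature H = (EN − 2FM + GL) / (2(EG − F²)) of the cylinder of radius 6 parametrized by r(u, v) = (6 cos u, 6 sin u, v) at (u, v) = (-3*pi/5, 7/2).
H = -1/12

With E = 36, F = 0, G = 1, L = -6, M = 0, N = 0, assemble
  H = (EN − 2FM + GL) / (2(EG − F²)) = -1/12.
At (u, v) = (-3*pi/5, 7/2): H = -1/12.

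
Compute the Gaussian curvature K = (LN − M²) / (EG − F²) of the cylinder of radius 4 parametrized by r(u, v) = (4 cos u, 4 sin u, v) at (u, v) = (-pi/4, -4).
K = 0

Coefficients of the first fundamental form: E = 16, F = 0, G = 1.
Coefficients of the second fundamental form: L = -4, M = 0, N = 0.
Assemble K = (LN − M²)/(EG − F²) = 0. At (u, v) = (-pi/4, -4): K = 0.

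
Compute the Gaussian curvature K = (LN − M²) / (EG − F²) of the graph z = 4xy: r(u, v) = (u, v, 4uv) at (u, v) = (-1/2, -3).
K = -16/22201

Coefficients of the first fundamental form: E = 16*v^2 + 1, F = 16*u*v, G = 16*u^2 + 1.
Coefficients of the second fundamental form: L = 0, M = 4/sqrt(16*u^2 + 16*v^2 + 1), N = 0.
Assemble K = (LN − M²)/(EG − F²) = -16/(256*u^4 + 512*u^2*v^2 + 32*u^2 + 256*v^4 + 32*v^2 + 1). At (u, v) = (-1/2, -3): K = -16/22201.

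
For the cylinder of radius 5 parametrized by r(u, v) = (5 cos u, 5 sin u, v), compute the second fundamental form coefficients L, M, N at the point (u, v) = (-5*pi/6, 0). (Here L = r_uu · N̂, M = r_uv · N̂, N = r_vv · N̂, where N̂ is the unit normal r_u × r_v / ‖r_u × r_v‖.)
L = -5;  M = 0;  N = 0

Compute the unit normal N̂(u, v) = (cos(u), sin(u), 0), and the second partials r_uu, r_uv, r_vv. Take dot products:
  L(u, v) = r_uu · N̂ = -5,
  M(u, v) = r_uv · N̂ = 0,
  N(u, v) = r_vv · N̂ = 0.
Evaluating at (u, v) = (-5*pi/6, 0):
  L = -5, M = 0, N = 0.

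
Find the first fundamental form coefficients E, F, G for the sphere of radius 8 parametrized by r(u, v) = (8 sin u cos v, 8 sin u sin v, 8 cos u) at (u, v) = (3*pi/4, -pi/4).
E = 64;  F = 0;  G = 32

Partials: r_u = (8*cos(u)*cos(v), 8*sin(v)*cos(u), -8*sin(u)), r_v = (-8*sin(u)*sin(v), 8*sin(u)*cos(v), 0). As functions of (u, v):
  E = r_u · r_u = 64,
  F = r_u · r_v = 0,
  G = r_v · r_v = 64*sin(u)^2.
Evaluating at (u, v) = (3*pi/4, -pi/4): E = 64, F = 0, G = 32.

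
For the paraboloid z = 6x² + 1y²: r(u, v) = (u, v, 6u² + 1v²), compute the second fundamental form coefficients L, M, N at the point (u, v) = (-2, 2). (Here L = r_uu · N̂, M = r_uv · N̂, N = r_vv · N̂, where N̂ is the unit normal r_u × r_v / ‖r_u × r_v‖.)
L = 12*sqrt(593)/593;  M = 0;  N = 2*sqrt(593)/593

Compute the unit normal N̂(u, v) = (-12*u/sqrt(144*u^2 + 4*v^2 + 1), -2*v/sqrt(144*u^2 + 4*v^2 + 1), 1/sqrt(144*u^2 + 4*v^2 + 1)), and the second partials r_uu, r_uv, r_vv. Take dot products:
  L(u, v) = r_uu · N̂ = 12/sqrt(144*u^2 + 4*v^2 + 1),
  M(u, v) = r_uv · N̂ = 0,
  N(u, v) = r_vv · N̂ = 2/sqrt(144*u^2 + 4*v^2 + 1).
Evaluating at (u, v) = (-2, 2):
  L = 12*sqrt(593)/593, M = 0, N = 2*sqrt(593)/593.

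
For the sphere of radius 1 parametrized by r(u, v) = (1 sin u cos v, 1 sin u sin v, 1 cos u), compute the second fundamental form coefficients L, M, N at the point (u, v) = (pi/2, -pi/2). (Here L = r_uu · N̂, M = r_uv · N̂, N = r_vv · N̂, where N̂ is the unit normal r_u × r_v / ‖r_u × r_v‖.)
L = -1;  M = 0;  N = -1

Compute the unit normal N̂(u, v) = (sin(u)^2*cos(v)/Abs(sin(u)), sin(u)^2*sin(v)/Abs(sin(u)), sin(2*u)/(2*Abs(sin(u)))), and the second partials r_uu, r_uv, r_vv. Take dot products:
  L(u, v) = r_uu · N̂ = -sin(u)/Abs(sin(u)),
  M(u, v) = r_uv · N̂ = 0,
  N(u, v) = r_vv · N̂ = -sin(u)^3/Abs(sin(u)).
Evaluating at (u, v) = (pi/2, -pi/2):
  L = -1, M = 0, N = -1.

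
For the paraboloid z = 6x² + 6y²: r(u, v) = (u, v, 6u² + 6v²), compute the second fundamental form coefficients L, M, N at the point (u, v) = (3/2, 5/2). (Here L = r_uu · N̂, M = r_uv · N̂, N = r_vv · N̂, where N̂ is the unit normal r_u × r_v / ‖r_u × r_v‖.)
L = 12/35;  M = 0;  N = 12/35

Compute the unit normal N̂(u, v) = (-12*u/sqrt(144*u^2 + 144*v^2 + 1), -12*v/sqrt(144*u^2 + 144*v^2 + 1), 1/sqrt(144*u^2 + 144*v^2 + 1)), and the second partials r_uu, r_uv, r_vv. Take dot products:
  L(u, v) = r_uu · N̂ = 12/sqrt(144*u^2 + 144*v^2 + 1),
  M(u, v) = r_uv · N̂ = 0,
  N(u, v) = r_vv · N̂ = 12/sqrt(144*u^2 + 144*v^2 + 1).
Evaluating at (u, v) = (3/2, 5/2):
  L = 12/35, M = 0, N = 12/35.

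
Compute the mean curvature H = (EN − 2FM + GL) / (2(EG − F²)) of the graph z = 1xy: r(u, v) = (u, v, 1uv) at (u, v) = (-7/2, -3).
H = -84*sqrt(89)/7921

With E = v^2 + 1, F = u*v, G = u^2 + 1, L = 0, M = 1/sqrt(u^2 + v^2 + 1), N = 0, assemble
  H = (EN − 2FM + GL) / (2(EG − F²)) = -u*v/(u^2 + v^2 + 1)^(3/2).
At (u, v) = (-7/2, -3): H = -84*sqrt(89)/7921.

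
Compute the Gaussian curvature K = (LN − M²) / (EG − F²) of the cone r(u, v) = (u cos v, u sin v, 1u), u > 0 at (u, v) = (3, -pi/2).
K = 0

Coefficients of the first fundamental form: E = 2, F = 0, G = u^2.
Coefficients of the second fundamental form: L = 0, M = 0, N = sqrt(2)*u^2/(2*Abs(u)).
Assemble K = (LN − M²)/(EG − F²) = 0. At (u, v) = (3, -pi/2): K = 0.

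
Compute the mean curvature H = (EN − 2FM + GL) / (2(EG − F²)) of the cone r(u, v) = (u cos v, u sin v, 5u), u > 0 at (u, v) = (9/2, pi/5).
H = 5*sqrt(26)/234

With E = 26, F = 0, G = u^2, L = 0, M = 0, N = 5*sqrt(26)*u^2/(26*Abs(u)), assemble
  H = (EN − 2FM + GL) / (2(EG − F²)) = 5*sqrt(26)/(52*Abs(u)).
At (u, v) = (9/2, pi/5): H = 5*sqrt(26)/234.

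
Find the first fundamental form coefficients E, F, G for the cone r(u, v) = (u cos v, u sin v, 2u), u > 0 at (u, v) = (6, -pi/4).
E = 5;  F = 0;  G = 36

Partials: r_u = (cos(v), sin(v), 2), r_v = (-u*sin(v), u*cos(v), 0). As functions of (u, v):
  E = r_u · r_u = 5,
  F = r_u · r_v = 0,
  G = r_v · r_v = u^2.
Evaluating at (u, v) = (6, -pi/4): E = 5, F = 0, G = 36.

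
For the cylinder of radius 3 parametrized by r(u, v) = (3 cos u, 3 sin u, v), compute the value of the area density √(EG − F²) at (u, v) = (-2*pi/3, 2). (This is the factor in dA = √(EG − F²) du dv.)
√(EG − F²)|_{(-2*pi/3, 2)} = 3

E = 9, F = 0, G = 1, so EG − F² = 9. Taking the positive square root: √(EG − F²) = 3. At (u, v) = (-2*pi/3, 2): 3.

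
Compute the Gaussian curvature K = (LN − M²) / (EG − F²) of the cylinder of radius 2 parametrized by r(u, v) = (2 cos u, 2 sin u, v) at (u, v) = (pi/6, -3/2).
K = 0

Coefficients of the first fundamental form: E = 4, F = 0, G = 1.
Coefficients of the second fundamental form: L = -2, M = 0, N = 0.
Assemble K = (LN − M²)/(EG − F²) = 0. At (u, v) = (pi/6, -3/2): K = 0.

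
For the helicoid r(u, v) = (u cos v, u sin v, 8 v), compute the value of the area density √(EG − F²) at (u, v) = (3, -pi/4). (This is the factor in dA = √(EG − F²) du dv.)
√(EG − F²)|_{(3, -pi/4)} = sqrt(73)

E = 1, F = 0, G = u^2 + 64, so EG − F² = u^2 + 64. Taking the positive square root: √(EG − F²) = sqrt(u^2 + 64). At (u, v) = (3, -pi/4): sqrt(73).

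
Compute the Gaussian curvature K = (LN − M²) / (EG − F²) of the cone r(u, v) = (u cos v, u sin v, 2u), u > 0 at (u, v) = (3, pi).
K = 0

Coefficients of the first fundamental form: E = 5, F = 0, G = u^2.
Coefficients of the second fundamental form: L = 0, M = 0, N = 2*sqrt(5)*u^2/(5*Abs(u)).
Assemble K = (LN − M²)/(EG − F²) = 0. At (u, v) = (3, pi): K = 0.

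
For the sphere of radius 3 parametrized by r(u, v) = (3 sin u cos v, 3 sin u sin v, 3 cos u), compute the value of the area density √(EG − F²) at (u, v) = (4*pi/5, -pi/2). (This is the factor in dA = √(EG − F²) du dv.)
√(EG − F²)|_{(4*pi/5, -pi/2)} = 9*sqrt(10 - 2*sqrt(5))/4

E = 9, F = 0, G = 9*sin(u)^2, so EG − F² = 81*sin(u)^2. Taking the positive square root: √(EG − F²) = 9*Abs(sin(u)). At (u, v) = (4*pi/5, -pi/2): 9*sqrt(10 - 2*sqrt(5))/4.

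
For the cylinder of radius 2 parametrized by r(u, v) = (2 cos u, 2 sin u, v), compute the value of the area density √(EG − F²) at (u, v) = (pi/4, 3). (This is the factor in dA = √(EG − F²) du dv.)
√(EG − F²)|_{(pi/4, 3)} = 2

E = 4, F = 0, G = 1, so EG − F² = 4. Taking the positive square root: √(EG − F²) = 2. At (u, v) = (pi/4, 3): 2.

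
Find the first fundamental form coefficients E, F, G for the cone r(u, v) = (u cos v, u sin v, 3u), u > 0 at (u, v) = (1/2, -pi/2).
E = 10;  F = 0;  G = 1/4

Partials: r_u = (cos(v), sin(v), 3), r_v = (-u*sin(v), u*cos(v), 0). As functions of (u, v):
  E = r_u · r_u = 10,
  F = r_u · r_v = 0,
  G = r_v · r_v = u^2.
Evaluating at (u, v) = (1/2, -pi/2): E = 10, F = 0, G = 1/4.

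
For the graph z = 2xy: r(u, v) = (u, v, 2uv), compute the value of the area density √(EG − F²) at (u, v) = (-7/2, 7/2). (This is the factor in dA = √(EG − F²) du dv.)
√(EG − F²)|_{(-7/2, 7/2)} = 3*sqrt(11)

E = 4*v^2 + 1, F = 4*u*v, G = 4*u^2 + 1, so EG − F² = 4*u^2 + 4*v^2 + 1. Taking the positive square root: √(EG − F²) = sqrt(4*u^2 + 4*v^2 + 1). At (u, v) = (-7/2, 7/2): 3*sqrt(11).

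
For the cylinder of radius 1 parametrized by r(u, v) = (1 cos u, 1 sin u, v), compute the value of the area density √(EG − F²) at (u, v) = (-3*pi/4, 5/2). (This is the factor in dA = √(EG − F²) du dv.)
√(EG − F²)|_{(-3*pi/4, 5/2)} = 1

E = 1, F = 0, G = 1, so EG − F² = 1. Taking the positive square root: √(EG − F²) = 1. At (u, v) = (-3*pi/4, 5/2): 1.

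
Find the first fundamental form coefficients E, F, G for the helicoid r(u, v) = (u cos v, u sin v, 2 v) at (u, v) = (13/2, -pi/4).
E = 1;  F = 0;  G = 185/4

Partials: r_u = (cos(v), sin(v), 0), r_v = (-u*sin(v), u*cos(v), 2). As functions of (u, v):
  E = r_u · r_u = 1,
  F = r_u · r_v = 0,
  G = r_v · r_v = u^2 + 4.
Evaluating at (u, v) = (13/2, -pi/4): E = 1, F = 0, G = 185/4.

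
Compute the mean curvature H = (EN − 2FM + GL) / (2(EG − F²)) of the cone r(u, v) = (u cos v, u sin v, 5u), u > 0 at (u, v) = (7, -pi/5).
H = 5*sqrt(26)/364

With E = 26, F = 0, G = u^2, L = 0, M = 0, N = 5*sqrt(26)*u^2/(26*Abs(u)), assemble
  H = (EN − 2FM + GL) / (2(EG − F²)) = 5*sqrt(26)/(52*Abs(u)).
At (u, v) = (7, -pi/5): H = 5*sqrt(26)/364.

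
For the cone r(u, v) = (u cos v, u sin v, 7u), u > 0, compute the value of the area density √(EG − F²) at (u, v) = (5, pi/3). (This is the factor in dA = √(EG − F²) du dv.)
√(EG − F²)|_{(5, pi/3)} = 25*sqrt(2)

E = 50, F = 0, G = u^2, so EG − F² = 50*u^2. Taking the positive square root: √(EG − F²) = 5*sqrt(2)*Abs(u). At (u, v) = (5, pi/3): 25*sqrt(2).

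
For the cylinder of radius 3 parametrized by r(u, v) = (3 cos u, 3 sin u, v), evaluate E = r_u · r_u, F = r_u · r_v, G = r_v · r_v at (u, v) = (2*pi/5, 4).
E = 9;  F = 0;  G = 1

Partials: r_u = (-3*sin(u), 3*cos(u), 0), r_v = (0, 0, 1). As functions of (u, v):
  E = r_u · r_u = 9,
  F = r_u · r_v = 0,
  G = r_v · r_v = 1.
Evaluating at (u, v) = (2*pi/5, 4): E = 9, F = 0, G = 1.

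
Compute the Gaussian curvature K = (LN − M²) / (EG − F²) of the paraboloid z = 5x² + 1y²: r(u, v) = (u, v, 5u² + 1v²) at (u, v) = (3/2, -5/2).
K = 20/63001

Coefficients of the first fundamental form: E = 100*u^2 + 1, F = 20*u*v, G = 4*v^2 + 1.
Coefficients of the second fundamental form: L = 10/sqrt(100*u^2 + 4*v^2 + 1), M = 0, N = 2/sqrt(100*u^2 + 4*v^2 + 1).
Assemble K = (LN − M²)/(EG − F²) = 20/(10000*u^4 + 800*u^2*v^2 + 200*u^2 + 16*v^4 + 8*v^2 + 1). At (u, v) = (3/2, -5/2): K = 20/63001.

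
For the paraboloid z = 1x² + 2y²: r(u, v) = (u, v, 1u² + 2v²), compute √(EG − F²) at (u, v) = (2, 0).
√(EG − F²)|_{(2, 0)} = sqrt(17)

E = 4*u^2 + 1, F = 8*u*v, G = 16*v^2 + 1; EG − F² = 4*u^2 + 16*v^2 + 1; √(EG − F²) = sqrt(4*u^2 + 16*v^2 + 1). At the given point: sqrt(17).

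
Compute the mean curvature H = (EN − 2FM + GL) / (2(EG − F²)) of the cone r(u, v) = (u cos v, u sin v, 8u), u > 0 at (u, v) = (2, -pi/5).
H = 2*sqrt(65)/65

With E = 65, F = 0, G = u^2, L = 0, M = 0, N = 8*sqrt(65)*u^2/(65*Abs(u)), assemble
  H = (EN − 2FM + GL) / (2(EG − F²)) = 4*sqrt(65)/(65*Abs(u)).
At (u, v) = (2, -pi/5): H = 2*sqrt(65)/65.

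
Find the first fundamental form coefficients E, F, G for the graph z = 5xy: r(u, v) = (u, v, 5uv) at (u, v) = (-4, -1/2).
E = 29/4;  F = 50;  G = 401

Partials: r_u = (1, 0, 5*v), r_v = (0, 1, 5*u). As functions of (u, v):
  E = r_u · r_u = 25*v^2 + 1,
  F = r_u · r_v = 25*u*v,
  G = r_v · r_v = 25*u^2 + 1.
Evaluating at (u, v) = (-4, -1/2): E = 29/4, F = 50, G = 401.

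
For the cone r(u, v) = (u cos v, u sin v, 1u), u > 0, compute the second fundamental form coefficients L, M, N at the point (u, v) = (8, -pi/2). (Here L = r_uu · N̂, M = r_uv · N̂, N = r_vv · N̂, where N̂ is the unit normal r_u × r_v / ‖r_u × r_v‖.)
L = 0;  M = 0;  N = 4*sqrt(2)

Compute the unit normal N̂(u, v) = (-sqrt(2)*u*cos(v)/(2*Abs(u)), -sqrt(2)*u*sin(v)/(2*Abs(u)), sqrt(2)*u/(2*Abs(u))), and the second partials r_uu, r_uv, r_vv. Take dot products:
  L(u, v) = r_uu · N̂ = 0,
  M(u, v) = r_uv · N̂ = 0,
  N(u, v) = r_vv · N̂ = sqrt(2)*u^2/(2*Abs(u)).
Evaluating at (u, v) = (8, -pi/2):
  L = 0, M = 0, N = 4*sqrt(2).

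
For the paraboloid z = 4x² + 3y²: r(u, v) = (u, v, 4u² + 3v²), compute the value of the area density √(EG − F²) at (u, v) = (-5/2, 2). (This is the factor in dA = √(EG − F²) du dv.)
√(EG − F²)|_{(-5/2, 2)} = sqrt(545)

E = 64*u^2 + 1, F = 48*u*v, G = 36*v^2 + 1, so EG − F² = 64*u^2 + 36*v^2 + 1. Taking the positive square root: √(EG − F²) = sqrt(64*u^2 + 36*v^2 + 1). At (u, v) = (-5/2, 2): sqrt(545).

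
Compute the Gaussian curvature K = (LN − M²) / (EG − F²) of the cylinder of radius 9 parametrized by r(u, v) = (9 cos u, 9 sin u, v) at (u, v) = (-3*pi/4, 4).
K = 0

Coefficients of the first fundamental form: E = 81, F = 0, G = 1.
Coefficients of the second fundamental form: L = -9, M = 0, N = 0.
Assemble K = (LN − M²)/(EG − F²) = 0. At (u, v) = (-3*pi/4, 4): K = 0.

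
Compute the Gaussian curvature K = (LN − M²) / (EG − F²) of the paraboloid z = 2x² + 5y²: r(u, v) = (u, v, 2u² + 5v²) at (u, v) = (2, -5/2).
K = 2/23805

Coefficients of the first fundamental form: E = 16*u^2 + 1, F = 40*u*v, G = 100*v^2 + 1.
Coefficients of the second fundamental form: L = 4/sqrt(16*u^2 + 100*v^2 + 1), M = 0, N = 10/sqrt(16*u^2 + 100*v^2 + 1).
Assemble K = (LN − M²)/(EG − F²) = 40/(256*u^4 + 3200*u^2*v^2 + 32*u^2 + 10000*v^4 + 200*v^2 + 1). At (u, v) = (2, -5/2): K = 2/23805.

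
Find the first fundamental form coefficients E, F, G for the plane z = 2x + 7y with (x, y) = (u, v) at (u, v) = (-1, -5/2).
E = 5;  F = 14;  G = 50

Partials: r_u = (1, 0, 2), r_v = (0, 1, 7). As functions of (u, v):
  E = r_u · r_u = 5,
  F = r_u · r_v = 14,
  G = r_v · r_v = 50.
Evaluating at (u, v) = (-1, -5/2): E = 5, F = 14, G = 50.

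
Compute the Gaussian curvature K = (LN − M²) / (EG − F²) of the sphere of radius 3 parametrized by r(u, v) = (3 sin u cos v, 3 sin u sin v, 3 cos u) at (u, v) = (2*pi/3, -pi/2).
K = 1/9

Coefficients of the first fundamental form: E = 9, F = 0, G = 9*sin(u)^2.
Coefficients of the second fundamental form: L = -3*sin(u)/Abs(sin(u)), M = 0, N = -3*sin(u)^3/Abs(sin(u)).
Assemble K = (LN − M²)/(EG − F²) = 1/9. At (u, v) = (2*pi/3, -pi/2): K = 1/9.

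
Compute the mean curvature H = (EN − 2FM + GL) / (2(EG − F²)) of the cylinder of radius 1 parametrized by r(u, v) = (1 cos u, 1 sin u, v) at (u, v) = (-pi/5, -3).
H = -1/2

With E = 1, F = 0, G = 1, L = -1, M = 0, N = 0, assemble
  H = (EN − 2FM + GL) / (2(EG − F²)) = -1/2.
At (u, v) = (-pi/5, -3): H = -1/2.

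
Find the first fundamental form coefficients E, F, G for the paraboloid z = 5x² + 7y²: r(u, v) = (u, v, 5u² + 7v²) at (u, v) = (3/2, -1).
E = 226;  F = -210;  G = 197

Partials: r_u = (1, 0, 10*u), r_v = (0, 1, 14*v). As functions of (u, v):
  E = r_u · r_u = 100*u^2 + 1,
  F = r_u · r_v = 140*u*v,
  G = r_v · r_v = 196*v^2 + 1.
Evaluating at (u, v) = (3/2, -1): E = 226, F = -210, G = 197.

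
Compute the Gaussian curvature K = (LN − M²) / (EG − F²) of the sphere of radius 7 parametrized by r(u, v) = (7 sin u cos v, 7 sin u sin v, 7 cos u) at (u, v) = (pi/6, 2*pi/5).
K = 1/49

Coefficients of the first fundamental form: E = 49, F = 0, G = 49*sin(u)^2.
Coefficients of the second fundamental form: L = -7*sin(u)/Abs(sin(u)), M = 0, N = -7*sin(u)^3/Abs(sin(u)).
Assemble K = (LN − M²)/(EG − F²) = 1/49. At (u, v) = (pi/6, 2*pi/5): K = 1/49.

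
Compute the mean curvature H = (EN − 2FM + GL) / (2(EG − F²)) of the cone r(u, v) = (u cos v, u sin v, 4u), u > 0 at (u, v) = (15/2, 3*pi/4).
H = 4*sqrt(17)/255

With E = 17, F = 0, G = u^2, L = 0, M = 0, N = 4*sqrt(17)*u^2/(17*Abs(u)), assemble
  H = (EN − 2FM + GL) / (2(EG − F²)) = 2*sqrt(17)/(17*Abs(u)).
At (u, v) = (15/2, 3*pi/4): H = 4*sqrt(17)/255.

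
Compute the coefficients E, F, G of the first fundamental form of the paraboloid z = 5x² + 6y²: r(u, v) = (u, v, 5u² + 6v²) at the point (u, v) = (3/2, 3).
E = 226;  F = 540;  G = 1297

Partials: r_u = (1, 0, 10*u), r_v = (0, 1, 12*v). As functions of (u, v):
  E = r_u · r_u = 100*u^2 + 1,
  F = r_u · r_v = 120*u*v,
  G = r_v · r_v = 144*v^2 + 1.
Evaluating at (u, v) = (3/2, 3): E = 226, F = 540, G = 1297.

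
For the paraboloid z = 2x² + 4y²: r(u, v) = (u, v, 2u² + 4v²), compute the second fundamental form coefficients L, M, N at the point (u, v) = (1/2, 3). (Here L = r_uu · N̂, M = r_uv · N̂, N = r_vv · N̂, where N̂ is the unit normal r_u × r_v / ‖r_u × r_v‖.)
L = 4*sqrt(581)/581;  M = 0;  N = 8*sqrt(581)/581

Compute the unit normal N̂(u, v) = (-4*u/sqrt(16*u^2 + 64*v^2 + 1), -8*v/sqrt(16*u^2 + 64*v^2 + 1), 1/sqrt(16*u^2 + 64*v^2 + 1)), and the second partials r_uu, r_uv, r_vv. Take dot products:
  L(u, v) = r_uu · N̂ = 4/sqrt(16*u^2 + 64*v^2 + 1),
  M(u, v) = r_uv · N̂ = 0,
  N(u, v) = r_vv · N̂ = 8/sqrt(16*u^2 + 64*v^2 + 1).
Evaluating at (u, v) = (1/2, 3):
  L = 4*sqrt(581)/581, M = 0, N = 8*sqrt(581)/581.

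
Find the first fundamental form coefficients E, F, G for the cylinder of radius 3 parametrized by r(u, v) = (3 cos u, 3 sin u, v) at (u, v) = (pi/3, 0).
E = 9;  F = 0;  G = 1

Partials: r_u = (-3*sin(u), 3*cos(u), 0), r_v = (0, 0, 1). As functions of (u, v):
  E = r_u · r_u = 9,
  F = r_u · r_v = 0,
  G = r_v · r_v = 1.
Evaluating at (u, v) = (pi/3, 0): E = 9, F = 0, G = 1.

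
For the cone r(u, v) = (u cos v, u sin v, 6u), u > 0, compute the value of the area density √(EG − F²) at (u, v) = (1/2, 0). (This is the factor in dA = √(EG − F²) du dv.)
√(EG − F²)|_{(1/2, 0)} = sqrt(37)/2

E = 37, F = 0, G = u^2, so EG − F² = 37*u^2. Taking the positive square root: √(EG − F²) = sqrt(37)*Abs(u). At (u, v) = (1/2, 0): sqrt(37)/2.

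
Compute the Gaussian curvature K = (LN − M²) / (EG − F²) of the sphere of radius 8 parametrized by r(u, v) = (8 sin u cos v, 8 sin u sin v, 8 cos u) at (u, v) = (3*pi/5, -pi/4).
K = 1/64

Coefficients of the first fundamental form: E = 64, F = 0, G = 64*sin(u)^2.
Coefficients of the second fundamental form: L = -8*sin(u)/Abs(sin(u)), M = 0, N = -8*sin(u)^3/Abs(sin(u)).
Assemble K = (LN − M²)/(EG − F²) = 1/64. At (u, v) = (3*pi/5, -pi/4): K = 1/64.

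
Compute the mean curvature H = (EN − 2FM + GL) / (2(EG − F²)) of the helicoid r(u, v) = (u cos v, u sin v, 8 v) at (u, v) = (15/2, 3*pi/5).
H = 0

With E = 1, F = 0, G = u^2 + 64, L = 0, M = -8/sqrt(u^2 + 64), N = 0, assemble
  H = (EN − 2FM + GL) / (2(EG − F²)) = 0.
At (u, v) = (15/2, 3*pi/5): H = 0.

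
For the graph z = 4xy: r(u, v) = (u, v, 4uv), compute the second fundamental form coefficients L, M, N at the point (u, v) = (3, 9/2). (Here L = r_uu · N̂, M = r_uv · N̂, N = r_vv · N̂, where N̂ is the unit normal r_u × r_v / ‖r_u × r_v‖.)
L = 0;  M = 4*sqrt(469)/469;  N = 0

Compute the unit normal N̂(u, v) = (-4*v/sqrt(16*u^2 + 16*v^2 + 1), -4*u/sqrt(16*u^2 + 16*v^2 + 1), 1/sqrt(16*u^2 + 16*v^2 + 1)), and the second partials r_uu, r_uv, r_vv. Take dot products:
  L(u, v) = r_uu · N̂ = 0,
  M(u, v) = r_uv · N̂ = 4/sqrt(16*u^2 + 16*v^2 + 1),
  N(u, v) = r_vv · N̂ = 0.
Evaluating at (u, v) = (3, 9/2):
  L = 0, M = 4*sqrt(469)/469, N = 0.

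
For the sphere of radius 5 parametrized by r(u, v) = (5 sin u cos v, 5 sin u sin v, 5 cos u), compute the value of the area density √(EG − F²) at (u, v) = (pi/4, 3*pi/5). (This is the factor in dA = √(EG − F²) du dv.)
√(EG − F²)|_{(pi/4, 3*pi/5)} = 25*sqrt(2)/2

E = 25, F = 0, G = 25*sin(u)^2, so EG − F² = 625*sin(u)^2. Taking the positive square root: √(EG − F²) = 25*Abs(sin(u)). At (u, v) = (pi/4, 3*pi/5): 25*sqrt(2)/2.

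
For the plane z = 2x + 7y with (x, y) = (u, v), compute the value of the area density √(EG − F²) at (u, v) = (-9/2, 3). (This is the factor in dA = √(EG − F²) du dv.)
√(EG − F²)|_{(-9/2, 3)} = 3*sqrt(6)

E = 5, F = 14, G = 50, so EG − F² = 54. Taking the positive square root: √(EG − F²) = 3*sqrt(6). At (u, v) = (-9/2, 3): 3*sqrt(6).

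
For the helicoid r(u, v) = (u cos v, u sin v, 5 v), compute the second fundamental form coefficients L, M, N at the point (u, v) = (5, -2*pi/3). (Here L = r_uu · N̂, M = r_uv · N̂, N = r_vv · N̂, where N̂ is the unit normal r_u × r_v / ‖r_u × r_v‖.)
L = 0;  M = -sqrt(2)/2;  N = 0

Compute the unit normal N̂(u, v) = (5*sin(v)/sqrt(u^2 + 25), -5*cos(v)/sqrt(u^2 + 25), u/sqrt(u^2 + 25)), and the second partials r_uu, r_uv, r_vv. Take dot products:
  L(u, v) = r_uu · N̂ = 0,
  M(u, v) = r_uv · N̂ = -5/sqrt(u^2 + 25),
  N(u, v) = r_vv · N̂ = 0.
Evaluating at (u, v) = (5, -2*pi/3):
  L = 0, M = -sqrt(2)/2, N = 0.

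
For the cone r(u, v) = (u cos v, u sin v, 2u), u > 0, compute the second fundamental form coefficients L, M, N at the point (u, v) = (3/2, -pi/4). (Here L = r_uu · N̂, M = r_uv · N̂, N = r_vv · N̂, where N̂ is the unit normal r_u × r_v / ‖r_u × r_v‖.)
L = 0;  M = 0;  N = 3*sqrt(5)/5

Compute the unit normal N̂(u, v) = (-2*sqrt(5)*u*cos(v)/(5*Abs(u)), -2*sqrt(5)*u*sin(v)/(5*Abs(u)), sqrt(5)*u/(5*Abs(u))), and the second partials r_uu, r_uv, r_vv. Take dot products:
  L(u, v) = r_uu · N̂ = 0,
  M(u, v) = r_uv · N̂ = 0,
  N(u, v) = r_vv · N̂ = 2*sqrt(5)*u^2/(5*Abs(u)).
Evaluating at (u, v) = (3/2, -pi/4):
  L = 0, M = 0, N = 3*sqrt(5)/5.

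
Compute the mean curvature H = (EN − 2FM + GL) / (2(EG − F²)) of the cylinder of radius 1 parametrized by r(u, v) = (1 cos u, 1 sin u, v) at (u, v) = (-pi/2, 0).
H = -1/2

With E = 1, F = 0, G = 1, L = -1, M = 0, N = 0, assemble
  H = (EN − 2FM + GL) / (2(EG − F²)) = -1/2.
At (u, v) = (-pi/2, 0): H = -1/2.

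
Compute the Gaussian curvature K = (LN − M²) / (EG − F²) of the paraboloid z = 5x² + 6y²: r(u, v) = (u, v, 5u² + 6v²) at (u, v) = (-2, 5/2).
K = 120/1692601

Coefficients of the first fundamental form: E = 100*u^2 + 1, F = 120*u*v, G = 144*v^2 + 1.
Coefficients of the second fundamental form: L = 10/sqrt(100*u^2 + 144*v^2 + 1), M = 0, N = 12/sqrt(100*u^2 + 144*v^2 + 1).
Assemble K = (LN − M²)/(EG − F²) = 120/(10000*u^4 + 28800*u^2*v^2 + 200*u^2 + 20736*v^4 + 288*v^2 + 1). At (u, v) = (-2, 5/2): K = 120/1692601.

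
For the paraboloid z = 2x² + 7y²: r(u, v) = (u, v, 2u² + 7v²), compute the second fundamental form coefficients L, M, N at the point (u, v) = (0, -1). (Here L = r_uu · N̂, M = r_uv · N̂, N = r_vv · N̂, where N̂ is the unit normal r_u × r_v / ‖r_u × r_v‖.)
L = 4*sqrt(197)/197;  M = 0;  N = 14*sqrt(197)/197

Compute the unit normal N̂(u, v) = (-4*u/sqrt(16*u^2 + 196*v^2 + 1), -14*v/sqrt(16*u^2 + 196*v^2 + 1), 1/sqrt(16*u^2 + 196*v^2 + 1)), and the second partials r_uu, r_uv, r_vv. Take dot products:
  L(u, v) = r_uu · N̂ = 4/sqrt(16*u^2 + 196*v^2 + 1),
  M(u, v) = r_uv · N̂ = 0,
  N(u, v) = r_vv · N̂ = 14/sqrt(16*u^2 + 196*v^2 + 1).
Evaluating at (u, v) = (0, -1):
  L = 4*sqrt(197)/197, M = 0, N = 14*sqrt(197)/197.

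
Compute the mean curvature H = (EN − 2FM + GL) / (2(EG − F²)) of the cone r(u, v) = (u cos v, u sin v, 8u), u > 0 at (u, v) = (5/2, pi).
H = 8*sqrt(65)/325

With E = 65, F = 0, G = u^2, L = 0, M = 0, N = 8*sqrt(65)*u^2/(65*Abs(u)), assemble
  H = (EN − 2FM + GL) / (2(EG − F²)) = 4*sqrt(65)/(65*Abs(u)).
At (u, v) = (5/2, pi): H = 8*sqrt(65)/325.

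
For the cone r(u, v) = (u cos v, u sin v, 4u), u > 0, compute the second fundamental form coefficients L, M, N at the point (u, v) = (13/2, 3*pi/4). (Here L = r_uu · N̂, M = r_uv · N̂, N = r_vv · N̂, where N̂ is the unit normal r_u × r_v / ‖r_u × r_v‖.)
L = 0;  M = 0;  N = 26*sqrt(17)/17

Compute the unit normal N̂(u, v) = (-4*sqrt(17)*u*cos(v)/(17*Abs(u)), -4*sqrt(17)*u*sin(v)/(17*Abs(u)), sqrt(17)*u/(17*Abs(u))), and the second partials r_uu, r_uv, r_vv. Take dot products:
  L(u, v) = r_uu · N̂ = 0,
  M(u, v) = r_uv · N̂ = 0,
  N(u, v) = r_vv · N̂ = 4*sqrt(17)*u^2/(17*Abs(u)).
Evaluating at (u, v) = (13/2, 3*pi/4):
  L = 0, M = 0, N = 26*sqrt(17)/17.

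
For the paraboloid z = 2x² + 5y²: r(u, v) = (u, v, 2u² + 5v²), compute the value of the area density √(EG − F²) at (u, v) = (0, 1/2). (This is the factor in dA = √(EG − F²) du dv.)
√(EG − F²)|_{(0, 1/2)} = sqrt(26)

E = 16*u^2 + 1, F = 40*u*v, G = 100*v^2 + 1, so EG − F² = 16*u^2 + 100*v^2 + 1. Taking the positive square root: √(EG − F²) = sqrt(16*u^2 + 100*v^2 + 1). At (u, v) = (0, 1/2): sqrt(26).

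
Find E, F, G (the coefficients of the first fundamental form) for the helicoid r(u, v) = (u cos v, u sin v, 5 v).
E = 1;  F = 0;  G = u^2 + 25

Compute partials: r_u = (cos(v), sin(v), 0), r_v = (-u*sin(v), u*cos(v), 5). Then
  E = r_u · r_u = 1,
  F = r_u · r_v = 0,
  G = r_v · r_v = u^2 + 25.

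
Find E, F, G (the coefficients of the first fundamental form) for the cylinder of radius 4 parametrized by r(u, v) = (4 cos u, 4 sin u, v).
E = 16;  F = 0;  G = 1

Compute partials: r_u = (-4*sin(u), 4*cos(u), 0), r_v = (0, 0, 1). Then
  E = r_u · r_u = 16,
  F = r_u · r_v = 0,
  G = r_v · r_v = 1.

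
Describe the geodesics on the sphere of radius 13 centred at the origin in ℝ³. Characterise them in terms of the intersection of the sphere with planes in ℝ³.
Geodesics on the sphere of radius 13 are great circles — circles of radius 13 obtained as the intersection of the sphere with planes through the origin (the centre of the sphere).

A curve α(t) of nonzero constant speed on the sphere of radius 13 is a geodesic iff its acceleration α̈ is everywhere normal to the surface, i.e. parallel to the radial vector α(t). Then d/dt(α × α̇) = α̇ × α̇ + α × α̈ = 0, so α × α̇ is a constant vector n ≠ 0 and α(t) · n = 0 for all t: α lies in the plane through the origin with normal n. The intersection of that plane with the sphere is a circle of radius 13 (a great circle). Conversely, a great circle traversed at constant speed has centripetal acceleration pointing at the origin, hence normal to the sphere, so every great circle is a geodesic.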